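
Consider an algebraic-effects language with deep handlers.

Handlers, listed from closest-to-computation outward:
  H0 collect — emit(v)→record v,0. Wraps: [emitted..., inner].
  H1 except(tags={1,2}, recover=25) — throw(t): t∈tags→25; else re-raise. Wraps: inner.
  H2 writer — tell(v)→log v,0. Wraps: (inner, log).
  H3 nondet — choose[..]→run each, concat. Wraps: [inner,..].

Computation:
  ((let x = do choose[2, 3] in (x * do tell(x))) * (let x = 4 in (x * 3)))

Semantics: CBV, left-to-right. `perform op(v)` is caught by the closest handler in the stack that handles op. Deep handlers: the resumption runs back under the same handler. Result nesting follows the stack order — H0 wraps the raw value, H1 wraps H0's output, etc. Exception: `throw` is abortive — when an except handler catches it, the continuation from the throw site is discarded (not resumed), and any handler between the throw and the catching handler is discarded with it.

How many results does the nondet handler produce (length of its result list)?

Answer: 2

Evaluation trace:
choose[2, 3] @ H3
  branch[0] choose=2:
    tell(2) @ H2 ⇒ log+=2
    H0 returns [0]
    H1 returns [0]
    H2 returns ([0], (2))
    H3 returns [([0], (2))]
  branch[1] choose=3:
    tell(3) @ H2 ⇒ log+=3
    H0 returns [0]
    H1 returns [0]
    H2 returns ([0], (3))
    H3 returns [([0], (3))]
= [([0], (2)), ([0], (3))]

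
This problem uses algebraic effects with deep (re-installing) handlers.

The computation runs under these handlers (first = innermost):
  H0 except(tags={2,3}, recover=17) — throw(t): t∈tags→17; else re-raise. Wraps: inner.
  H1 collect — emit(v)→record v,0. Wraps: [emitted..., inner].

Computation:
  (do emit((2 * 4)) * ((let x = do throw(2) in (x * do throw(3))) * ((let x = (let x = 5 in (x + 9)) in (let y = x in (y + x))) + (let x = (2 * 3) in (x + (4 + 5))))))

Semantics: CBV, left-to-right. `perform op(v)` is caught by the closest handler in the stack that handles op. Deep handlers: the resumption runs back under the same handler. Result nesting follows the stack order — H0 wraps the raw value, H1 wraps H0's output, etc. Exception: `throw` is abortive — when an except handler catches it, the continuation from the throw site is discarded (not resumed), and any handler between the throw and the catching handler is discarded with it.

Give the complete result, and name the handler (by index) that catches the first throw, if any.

Step-by-step:
emit(8) @ H1 ⇒ out+=8
throw(2) @ H0 caught ⇒ 17
H1 returns [8, 17]
= [8, 17]

Answer: [8, 17] ; first throw caught by: H0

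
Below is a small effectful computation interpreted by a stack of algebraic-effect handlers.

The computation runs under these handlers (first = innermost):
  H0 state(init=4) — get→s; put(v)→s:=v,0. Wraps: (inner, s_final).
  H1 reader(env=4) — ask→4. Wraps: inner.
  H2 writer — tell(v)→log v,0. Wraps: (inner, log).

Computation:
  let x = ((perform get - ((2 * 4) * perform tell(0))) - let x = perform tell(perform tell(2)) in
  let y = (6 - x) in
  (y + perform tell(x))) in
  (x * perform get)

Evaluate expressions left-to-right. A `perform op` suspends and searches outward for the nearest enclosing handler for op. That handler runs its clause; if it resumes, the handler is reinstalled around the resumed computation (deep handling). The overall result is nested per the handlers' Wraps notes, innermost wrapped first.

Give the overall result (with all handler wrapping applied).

Evaluation trace:
get @ H0 ⇒ 4
tell(0) @ H2 ⇒ log+=0
tell(2) @ H2 ⇒ log+=2
tell(0) @ H2 ⇒ log+=0
tell(0) @ H2 ⇒ log+=0
get @ H0 ⇒ 4
H0 returns (-8, 4)
H1 returns (-8, 4)
H2 returns ((-8, 4), (0, 2, 0, 0))
= ((-8, 4), (0, 2, 0, 0))

Answer: ((-8, 4), (0, 2, 0, 0))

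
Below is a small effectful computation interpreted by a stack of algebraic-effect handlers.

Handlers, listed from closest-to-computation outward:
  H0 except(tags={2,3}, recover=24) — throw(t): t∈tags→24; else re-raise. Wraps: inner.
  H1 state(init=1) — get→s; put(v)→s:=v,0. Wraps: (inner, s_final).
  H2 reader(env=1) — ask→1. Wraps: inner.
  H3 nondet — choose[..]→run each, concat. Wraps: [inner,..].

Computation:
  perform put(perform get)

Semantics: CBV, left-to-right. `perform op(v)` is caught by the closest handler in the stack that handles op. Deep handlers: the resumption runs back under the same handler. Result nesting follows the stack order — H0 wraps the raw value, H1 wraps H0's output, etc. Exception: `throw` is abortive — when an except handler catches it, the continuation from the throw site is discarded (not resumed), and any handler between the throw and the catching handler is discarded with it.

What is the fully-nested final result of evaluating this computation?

Answer: [(0, 1)]

Step-by-step:
get @ H1 ⇒ 1
put(1) @ H1 ⇒ s:=1
H0 returns 0
H1 returns (0, 1)
H2 returns (0, 1)
H3 returns [(0, 1)]
= [(0, 1)]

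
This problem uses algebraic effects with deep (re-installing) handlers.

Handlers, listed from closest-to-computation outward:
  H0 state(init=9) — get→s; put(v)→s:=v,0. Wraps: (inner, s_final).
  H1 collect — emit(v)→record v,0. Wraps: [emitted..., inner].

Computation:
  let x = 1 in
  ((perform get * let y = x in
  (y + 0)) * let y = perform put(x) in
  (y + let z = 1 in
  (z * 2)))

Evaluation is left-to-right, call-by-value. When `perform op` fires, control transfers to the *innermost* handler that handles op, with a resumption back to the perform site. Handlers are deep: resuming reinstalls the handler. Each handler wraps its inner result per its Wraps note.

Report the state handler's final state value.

Answer: 1

Evaluation trace:
get @ H0 ⇒ 9
put(1) @ H0 ⇒ s:=1
H0 returns (18, 1)
H1 returns [(18, 1)]
= [(18, 1)]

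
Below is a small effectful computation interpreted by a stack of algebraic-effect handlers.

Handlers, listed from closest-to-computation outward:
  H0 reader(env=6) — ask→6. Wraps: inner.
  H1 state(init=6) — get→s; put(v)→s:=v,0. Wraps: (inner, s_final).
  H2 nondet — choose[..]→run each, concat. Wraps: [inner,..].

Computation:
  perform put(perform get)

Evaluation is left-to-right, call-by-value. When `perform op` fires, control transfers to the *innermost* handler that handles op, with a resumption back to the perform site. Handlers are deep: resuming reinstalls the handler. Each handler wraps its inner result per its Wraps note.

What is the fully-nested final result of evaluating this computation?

Answer: [(0, 6)]

Evaluation trace:
get @ H1 ⇒ 6
put(6) @ H1 ⇒ s:=6
H0 returns 0
H1 returns (0, 6)
H2 returns [(0, 6)]
= [(0, 6)]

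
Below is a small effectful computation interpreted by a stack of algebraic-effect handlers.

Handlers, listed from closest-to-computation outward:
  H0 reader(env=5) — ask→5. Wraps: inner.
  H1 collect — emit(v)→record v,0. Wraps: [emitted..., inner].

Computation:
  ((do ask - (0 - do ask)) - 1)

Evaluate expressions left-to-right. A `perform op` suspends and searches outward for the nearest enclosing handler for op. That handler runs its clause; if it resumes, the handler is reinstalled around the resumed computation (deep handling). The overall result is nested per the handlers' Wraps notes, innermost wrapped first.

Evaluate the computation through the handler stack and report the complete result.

Evaluation trace:
ask @ H0 ⇒ 5
ask @ H0 ⇒ 5
H0 returns 9
H1 returns [9]
= [9]

Answer: [9]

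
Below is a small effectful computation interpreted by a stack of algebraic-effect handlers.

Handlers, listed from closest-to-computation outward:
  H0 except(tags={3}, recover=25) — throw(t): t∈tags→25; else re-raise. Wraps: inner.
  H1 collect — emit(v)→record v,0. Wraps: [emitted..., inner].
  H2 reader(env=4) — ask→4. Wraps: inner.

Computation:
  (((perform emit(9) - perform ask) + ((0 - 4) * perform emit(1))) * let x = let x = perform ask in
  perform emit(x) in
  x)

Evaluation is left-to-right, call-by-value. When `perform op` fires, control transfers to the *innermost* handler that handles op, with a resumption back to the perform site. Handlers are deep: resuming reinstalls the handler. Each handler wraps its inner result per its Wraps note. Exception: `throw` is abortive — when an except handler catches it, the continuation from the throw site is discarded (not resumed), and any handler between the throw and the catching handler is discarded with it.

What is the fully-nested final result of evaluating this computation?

Step-by-step:
emit(9) @ H1 ⇒ out+=9
ask @ H2 ⇒ 4
emit(1) @ H1 ⇒ out+=1
ask @ H2 ⇒ 4
emit(4) @ H1 ⇒ out+=4
H0 returns 0
H1 returns [9, 1, 4, 0]
H2 returns [9, 1, 4, 0]
= [9, 1, 4, 0]

Answer: [9, 1, 4, 0]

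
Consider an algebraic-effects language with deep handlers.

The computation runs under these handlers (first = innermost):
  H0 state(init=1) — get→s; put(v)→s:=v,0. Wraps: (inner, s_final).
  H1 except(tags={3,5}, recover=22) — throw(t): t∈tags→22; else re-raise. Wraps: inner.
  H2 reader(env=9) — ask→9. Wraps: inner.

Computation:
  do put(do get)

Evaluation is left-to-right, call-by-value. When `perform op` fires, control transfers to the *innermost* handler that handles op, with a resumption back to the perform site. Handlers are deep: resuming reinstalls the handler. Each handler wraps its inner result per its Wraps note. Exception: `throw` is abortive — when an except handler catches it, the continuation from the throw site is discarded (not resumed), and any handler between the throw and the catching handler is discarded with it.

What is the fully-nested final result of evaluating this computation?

Answer: (0, 1)

Step-by-step:
get @ H0 ⇒ 1
put(1) @ H0 ⇒ s:=1
H0 returns (0, 1)
H1 returns (0, 1)
H2 returns (0, 1)
= (0, 1)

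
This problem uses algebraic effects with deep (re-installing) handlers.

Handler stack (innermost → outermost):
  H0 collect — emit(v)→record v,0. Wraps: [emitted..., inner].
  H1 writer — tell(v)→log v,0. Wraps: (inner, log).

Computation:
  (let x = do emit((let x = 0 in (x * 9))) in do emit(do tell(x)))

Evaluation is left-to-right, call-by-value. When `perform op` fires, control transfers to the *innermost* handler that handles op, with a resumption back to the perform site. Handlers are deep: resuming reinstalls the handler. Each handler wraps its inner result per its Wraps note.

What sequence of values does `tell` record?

Answer: (0)

Step-by-step:
emit(0) @ H0 ⇒ out+=0
tell(0) @ H1 ⇒ log+=0
emit(0) @ H0 ⇒ out+=0
H0 returns [0, 0, 0]
H1 returns ([0, 0, 0], (0))
= ([0, 0, 0], (0))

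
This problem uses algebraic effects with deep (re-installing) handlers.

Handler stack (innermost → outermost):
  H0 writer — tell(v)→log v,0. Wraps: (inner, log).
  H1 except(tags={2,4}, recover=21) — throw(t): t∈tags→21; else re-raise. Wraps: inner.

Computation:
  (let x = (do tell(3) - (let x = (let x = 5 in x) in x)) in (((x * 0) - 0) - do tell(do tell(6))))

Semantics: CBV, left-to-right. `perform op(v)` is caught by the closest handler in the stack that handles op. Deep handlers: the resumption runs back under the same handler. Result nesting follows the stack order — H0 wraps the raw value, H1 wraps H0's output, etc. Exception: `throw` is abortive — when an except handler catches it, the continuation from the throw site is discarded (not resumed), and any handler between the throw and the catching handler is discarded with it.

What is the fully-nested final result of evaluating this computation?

Step-by-step:
tell(3) @ H0 ⇒ log+=3
tell(6) @ H0 ⇒ log+=6
tell(0) @ H0 ⇒ log+=0
H0 returns (0, (3, 6, 0))
H1 returns (0, (3, 6, 0))
= (0, (3, 6, 0))

Answer: (0, (3, 6, 0))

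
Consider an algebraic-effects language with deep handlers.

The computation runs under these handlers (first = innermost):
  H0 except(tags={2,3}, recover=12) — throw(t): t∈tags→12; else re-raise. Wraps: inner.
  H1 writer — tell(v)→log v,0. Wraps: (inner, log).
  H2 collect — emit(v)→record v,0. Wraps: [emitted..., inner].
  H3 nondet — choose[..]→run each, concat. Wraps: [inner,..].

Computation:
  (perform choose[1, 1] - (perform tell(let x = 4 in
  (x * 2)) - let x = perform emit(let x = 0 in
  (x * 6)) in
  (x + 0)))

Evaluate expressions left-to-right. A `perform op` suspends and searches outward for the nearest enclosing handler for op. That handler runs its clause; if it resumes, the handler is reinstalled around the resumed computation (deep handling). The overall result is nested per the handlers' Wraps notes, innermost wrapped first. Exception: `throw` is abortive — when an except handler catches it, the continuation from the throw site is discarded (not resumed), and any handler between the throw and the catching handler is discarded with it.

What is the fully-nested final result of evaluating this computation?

Answer: [[0, (1, (8))], [0, (1, (8))]]

Working:
choose[1, 1] @ H3
  branch[0] choose=1:
    tell(8) @ H1 ⇒ log+=8
    emit(0) @ H2 ⇒ out+=0
    H0 returns 1
    H1 returns (1, (8))
    H2 returns [0, (1, (8))]
    H3 returns [[0, (1, (8))]]
  branch[1] choose=1:
    tell(8) @ H1 ⇒ log+=8
    emit(0) @ H2 ⇒ out+=0
    H0 returns 1
    H1 returns (1, (8))
    H2 returns [0, (1, (8))]
    H3 returns [[0, (1, (8))]]
= [[0, (1, (8))], [0, (1, (8))]]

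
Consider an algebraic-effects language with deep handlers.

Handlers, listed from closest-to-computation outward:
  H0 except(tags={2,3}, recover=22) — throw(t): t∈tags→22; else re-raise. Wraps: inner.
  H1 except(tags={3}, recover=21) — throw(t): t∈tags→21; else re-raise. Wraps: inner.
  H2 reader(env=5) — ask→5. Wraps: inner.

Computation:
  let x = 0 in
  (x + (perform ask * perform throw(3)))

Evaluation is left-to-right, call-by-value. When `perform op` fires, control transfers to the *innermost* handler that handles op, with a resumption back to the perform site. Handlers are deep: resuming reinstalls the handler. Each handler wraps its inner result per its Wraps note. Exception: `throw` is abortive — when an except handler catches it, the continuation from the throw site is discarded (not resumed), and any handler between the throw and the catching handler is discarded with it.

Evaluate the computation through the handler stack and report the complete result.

Answer: 22

Working:
ask @ H2 ⇒ 5
throw(3) @ H0 caught ⇒ 22
H1 returns 22
H2 returns 22
= 22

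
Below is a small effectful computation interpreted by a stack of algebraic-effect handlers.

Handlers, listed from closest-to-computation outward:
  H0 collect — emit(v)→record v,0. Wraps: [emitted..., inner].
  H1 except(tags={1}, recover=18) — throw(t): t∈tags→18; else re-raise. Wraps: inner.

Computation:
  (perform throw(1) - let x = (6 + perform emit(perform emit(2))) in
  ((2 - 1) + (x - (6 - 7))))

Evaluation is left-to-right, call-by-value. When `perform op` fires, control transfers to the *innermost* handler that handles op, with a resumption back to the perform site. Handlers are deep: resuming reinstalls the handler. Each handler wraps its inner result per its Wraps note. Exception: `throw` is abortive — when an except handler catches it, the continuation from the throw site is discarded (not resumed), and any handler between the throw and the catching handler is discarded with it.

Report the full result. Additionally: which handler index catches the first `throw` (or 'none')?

Answer: 18 ; first throw caught by: H1

Working:
throw(1) @ H1 caught ⇒ 18
= 18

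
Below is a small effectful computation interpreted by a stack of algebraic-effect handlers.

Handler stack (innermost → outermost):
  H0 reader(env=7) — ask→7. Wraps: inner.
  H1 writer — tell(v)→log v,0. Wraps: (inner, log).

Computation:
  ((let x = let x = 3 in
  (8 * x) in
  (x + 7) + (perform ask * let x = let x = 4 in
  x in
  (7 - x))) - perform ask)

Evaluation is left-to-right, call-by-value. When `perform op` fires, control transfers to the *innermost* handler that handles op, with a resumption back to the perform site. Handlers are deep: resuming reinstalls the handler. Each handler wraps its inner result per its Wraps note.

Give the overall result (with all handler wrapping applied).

Answer: (45, ())

Working:
ask @ H0 ⇒ 7
ask @ H0 ⇒ 7
H0 returns 45
H1 returns (45, ())
= (45, ())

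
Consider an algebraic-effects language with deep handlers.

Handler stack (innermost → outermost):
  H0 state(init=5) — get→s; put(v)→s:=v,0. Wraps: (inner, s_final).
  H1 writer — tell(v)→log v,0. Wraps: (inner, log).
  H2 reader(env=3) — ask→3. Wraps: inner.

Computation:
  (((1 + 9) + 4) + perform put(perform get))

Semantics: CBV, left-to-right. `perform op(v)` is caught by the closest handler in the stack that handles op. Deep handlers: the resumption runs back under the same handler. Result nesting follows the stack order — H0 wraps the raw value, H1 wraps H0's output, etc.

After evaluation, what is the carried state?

Working:
get @ H0 ⇒ 5
put(5) @ H0 ⇒ s:=5
H0 returns (14, 5)
H1 returns ((14, 5), ())
H2 returns ((14, 5), ())
= ((14, 5), ())

Answer: 5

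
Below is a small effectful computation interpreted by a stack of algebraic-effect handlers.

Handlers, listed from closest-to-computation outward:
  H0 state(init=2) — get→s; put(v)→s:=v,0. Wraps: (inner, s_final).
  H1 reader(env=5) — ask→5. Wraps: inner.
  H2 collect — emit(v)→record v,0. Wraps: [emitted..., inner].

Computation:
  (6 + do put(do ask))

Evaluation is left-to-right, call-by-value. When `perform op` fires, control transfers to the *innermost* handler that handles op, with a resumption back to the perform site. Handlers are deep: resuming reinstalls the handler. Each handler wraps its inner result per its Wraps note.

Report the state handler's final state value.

Answer: 5

Step-by-step:
ask @ H1 ⇒ 5
put(5) @ H0 ⇒ s:=5
H0 returns (6, 5)
H1 returns (6, 5)
H2 returns [(6, 5)]
= [(6, 5)]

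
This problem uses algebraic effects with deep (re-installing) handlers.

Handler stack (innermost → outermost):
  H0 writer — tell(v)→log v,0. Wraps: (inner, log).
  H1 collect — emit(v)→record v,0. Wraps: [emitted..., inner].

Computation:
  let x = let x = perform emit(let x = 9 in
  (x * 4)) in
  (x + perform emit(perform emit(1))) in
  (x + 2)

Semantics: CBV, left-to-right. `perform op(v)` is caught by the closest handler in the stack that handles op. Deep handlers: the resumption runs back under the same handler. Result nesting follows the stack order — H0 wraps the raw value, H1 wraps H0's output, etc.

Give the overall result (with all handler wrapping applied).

Evaluation trace:
emit(36) @ H1 ⇒ out+=36
emit(1) @ H1 ⇒ out+=1
emit(0) @ H1 ⇒ out+=0
H0 returns (2, ())
H1 returns [36, 1, 0, (2, ())]
= [36, 1, 0, (2, ())]

Answer: [36, 1, 0, (2, ())]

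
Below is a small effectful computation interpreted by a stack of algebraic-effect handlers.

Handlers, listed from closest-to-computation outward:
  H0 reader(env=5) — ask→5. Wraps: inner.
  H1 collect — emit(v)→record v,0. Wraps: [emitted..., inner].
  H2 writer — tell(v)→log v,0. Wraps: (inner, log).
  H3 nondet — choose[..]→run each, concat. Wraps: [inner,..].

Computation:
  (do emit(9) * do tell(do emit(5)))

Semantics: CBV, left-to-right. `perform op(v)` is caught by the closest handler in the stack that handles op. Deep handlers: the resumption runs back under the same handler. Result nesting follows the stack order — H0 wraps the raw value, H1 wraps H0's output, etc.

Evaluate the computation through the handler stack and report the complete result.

Answer: [([9, 5, 0], (0))]

Step-by-step:
emit(9) @ H1 ⇒ out+=9
emit(5) @ H1 ⇒ out+=5
tell(0) @ H2 ⇒ log+=0
H0 returns 0
H1 returns [9, 5, 0]
H2 returns ([9, 5, 0], (0))
H3 returns [([9, 5, 0], (0))]
= [([9, 5, 0], (0))]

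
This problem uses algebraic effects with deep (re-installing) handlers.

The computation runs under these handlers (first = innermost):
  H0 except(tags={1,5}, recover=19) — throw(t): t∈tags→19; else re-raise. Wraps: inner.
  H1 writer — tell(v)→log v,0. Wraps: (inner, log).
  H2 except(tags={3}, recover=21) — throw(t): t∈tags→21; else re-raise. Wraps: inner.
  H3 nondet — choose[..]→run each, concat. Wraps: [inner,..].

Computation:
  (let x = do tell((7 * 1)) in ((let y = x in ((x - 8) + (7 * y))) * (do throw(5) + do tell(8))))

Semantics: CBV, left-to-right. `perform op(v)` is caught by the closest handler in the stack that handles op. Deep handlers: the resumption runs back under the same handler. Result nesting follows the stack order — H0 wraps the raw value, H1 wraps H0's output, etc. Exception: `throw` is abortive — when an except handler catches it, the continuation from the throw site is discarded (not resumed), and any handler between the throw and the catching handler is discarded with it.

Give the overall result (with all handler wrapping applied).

Evaluation trace:
tell(7) @ H1 ⇒ log+=7
throw(5) @ H0 caught ⇒ 19
H1 returns (19, (7))
H2 returns (19, (7))
H3 returns [(19, (7))]
= [(19, (7))]

Answer: [(19, (7))]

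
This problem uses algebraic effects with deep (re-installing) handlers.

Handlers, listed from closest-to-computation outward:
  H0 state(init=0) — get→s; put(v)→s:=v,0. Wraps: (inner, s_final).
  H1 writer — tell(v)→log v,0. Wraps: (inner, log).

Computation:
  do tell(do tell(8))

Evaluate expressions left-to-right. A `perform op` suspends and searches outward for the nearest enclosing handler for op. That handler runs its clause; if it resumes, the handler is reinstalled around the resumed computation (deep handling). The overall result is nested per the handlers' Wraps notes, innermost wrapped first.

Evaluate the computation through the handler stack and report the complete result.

Working:
tell(8) @ H1 ⇒ log+=8
tell(0) @ H1 ⇒ log+=0
H0 returns (0, 0)
H1 returns ((0, 0), (8, 0))
= ((0, 0), (8, 0))

Answer: ((0, 0), (8, 0))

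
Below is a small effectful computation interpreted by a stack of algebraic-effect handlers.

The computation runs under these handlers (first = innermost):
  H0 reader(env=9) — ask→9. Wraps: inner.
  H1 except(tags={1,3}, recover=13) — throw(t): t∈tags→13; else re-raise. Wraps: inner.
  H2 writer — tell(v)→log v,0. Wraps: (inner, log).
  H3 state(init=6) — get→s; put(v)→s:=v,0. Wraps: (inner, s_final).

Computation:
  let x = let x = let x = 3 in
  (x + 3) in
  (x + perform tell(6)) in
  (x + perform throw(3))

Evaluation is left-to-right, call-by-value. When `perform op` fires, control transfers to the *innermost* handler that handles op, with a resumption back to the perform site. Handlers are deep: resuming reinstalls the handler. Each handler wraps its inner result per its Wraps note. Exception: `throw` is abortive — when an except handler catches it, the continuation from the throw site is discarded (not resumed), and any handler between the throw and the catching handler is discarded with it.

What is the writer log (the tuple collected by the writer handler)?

Evaluation trace:
tell(6) @ H2 ⇒ log+=6
throw(3) @ H1 caught ⇒ 13
H2 returns (13, (6))
H3 returns ((13, (6)), 6)
= ((13, (6)), 6)

Answer: (6)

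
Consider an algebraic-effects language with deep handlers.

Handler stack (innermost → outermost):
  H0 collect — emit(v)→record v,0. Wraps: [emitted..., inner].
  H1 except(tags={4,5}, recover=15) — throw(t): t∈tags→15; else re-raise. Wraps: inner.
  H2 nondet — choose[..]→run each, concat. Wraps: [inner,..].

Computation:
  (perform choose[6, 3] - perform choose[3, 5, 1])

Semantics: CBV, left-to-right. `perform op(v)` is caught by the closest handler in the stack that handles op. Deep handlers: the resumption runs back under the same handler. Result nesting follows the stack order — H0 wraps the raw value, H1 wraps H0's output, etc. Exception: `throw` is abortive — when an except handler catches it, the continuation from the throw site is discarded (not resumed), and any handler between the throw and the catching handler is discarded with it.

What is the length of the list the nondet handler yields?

Answer: 6

Step-by-step:
choose[6, 3] @ H2
  branch[0] choose=6:
    choose[3, 5, 1] @ H2
      branch[0] choose=3:
        H0 returns [3]
        H1 returns [3]
        H2 returns [[3]]
      branch[1] choose=5:
        H0 returns [1]
        H1 returns [1]
        H2 returns [[1]]
      branch[2] choose=1:
        H0 returns [5]
        H1 returns [5]
        H2 returns [[5]]
  branch[1] choose=3:
    choose[3, 5, 1] @ H2
      branch[0] choose=3:
        H0 returns [0]
        H1 returns [0]
        H2 returns [[0]]
      branch[1] choose=5:
        H0 returns [-2]
        H1 returns [-2]
        H2 returns [[-2]]
      branch[2] choose=1:
        H0 returns [2]
        H1 returns [2]
        H2 returns [[2]]
= [[3], [1], [5], [0], [-2], [2]]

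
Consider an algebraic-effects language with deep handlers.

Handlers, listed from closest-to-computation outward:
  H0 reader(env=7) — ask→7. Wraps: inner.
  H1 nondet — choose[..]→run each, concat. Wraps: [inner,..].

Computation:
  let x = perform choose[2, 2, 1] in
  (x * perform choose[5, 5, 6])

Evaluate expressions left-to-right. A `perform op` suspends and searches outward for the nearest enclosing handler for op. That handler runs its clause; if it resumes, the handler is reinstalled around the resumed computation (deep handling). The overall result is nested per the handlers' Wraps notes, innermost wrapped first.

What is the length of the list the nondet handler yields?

Answer: 9

Step-by-step:
choose[2, 2, 1] @ H1
  branch[0] choose=2:
    choose[5, 5, 6] @ H1
      branch[0] choose=5:
        H0 returns 10
        H1 returns [10]
      branch[1] choose=5:
        H0 returns 10
        H1 returns [10]
      branch[2] choose=6:
        H0 returns 12
        H1 returns [12]
  branch[1] choose=2:
    choose[5, 5, 6] @ H1
      branch[0] choose=5:
        H0 returns 10
        H1 returns [10]
      branch[1] choose=5:
        H0 returns 10
        H1 returns [10]
      branch[2] choose=6:
        H0 returns 12
        H1 returns [12]
  branch[2] choose=1:
    choose[5, 5, 6] @ H1
      branch[0] choose=5:
        H0 returns 5
        H1 returns [5]
      branch[1] choose=5:
        H0 returns 5
        H1 returns [5]
      branch[2] choose=6:
        H0 returns 6
        H1 returns [6]
= [10, 10, 12, 10, 10, 12, 5, 5, 6]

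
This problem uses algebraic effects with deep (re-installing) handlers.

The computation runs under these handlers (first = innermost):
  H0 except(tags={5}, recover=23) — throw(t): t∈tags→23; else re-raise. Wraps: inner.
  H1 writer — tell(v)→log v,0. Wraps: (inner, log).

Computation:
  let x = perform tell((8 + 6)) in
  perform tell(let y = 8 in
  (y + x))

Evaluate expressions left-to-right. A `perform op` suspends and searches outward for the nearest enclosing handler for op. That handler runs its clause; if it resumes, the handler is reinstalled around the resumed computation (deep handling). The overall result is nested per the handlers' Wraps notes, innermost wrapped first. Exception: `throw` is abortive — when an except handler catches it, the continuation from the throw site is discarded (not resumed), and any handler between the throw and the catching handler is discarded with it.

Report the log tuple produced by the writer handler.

Step-by-step:
tell(14) @ H1 ⇒ log+=14
tell(8) @ H1 ⇒ log+=8
H0 returns 0
H1 returns (0, (14, 8))
= (0, (14, 8))

Answer: (14, 8)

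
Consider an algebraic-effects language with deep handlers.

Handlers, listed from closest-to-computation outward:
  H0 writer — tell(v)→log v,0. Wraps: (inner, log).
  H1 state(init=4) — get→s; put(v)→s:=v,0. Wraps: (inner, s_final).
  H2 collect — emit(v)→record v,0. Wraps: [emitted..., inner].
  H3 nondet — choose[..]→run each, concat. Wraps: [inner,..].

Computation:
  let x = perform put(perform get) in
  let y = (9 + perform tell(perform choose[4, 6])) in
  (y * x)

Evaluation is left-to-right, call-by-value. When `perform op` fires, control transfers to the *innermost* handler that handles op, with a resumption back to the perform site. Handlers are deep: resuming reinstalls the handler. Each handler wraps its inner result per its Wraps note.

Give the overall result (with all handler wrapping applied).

Step-by-step:
get @ H1 ⇒ 4
put(4) @ H1 ⇒ s:=4
choose[4, 6] @ H3
  branch[0] choose=4:
    tell(4) @ H0 ⇒ log+=4
    H0 returns (0, (4))
    H1 returns ((0, (4)), 4)
    H2 returns [((0, (4)), 4)]
    H3 returns [[((0, (4)), 4)]]
  branch[1] choose=6:
    tell(6) @ H0 ⇒ log+=6
    H0 returns (0, (6))
    H1 returns ((0, (6)), 4)
    H2 returns [((0, (6)), 4)]
    H3 returns [[((0, (6)), 4)]]
= [[((0, (4)), 4)], [((0, (6)), 4)]]

Answer: [[((0, (4)), 4)], [((0, (6)), 4)]]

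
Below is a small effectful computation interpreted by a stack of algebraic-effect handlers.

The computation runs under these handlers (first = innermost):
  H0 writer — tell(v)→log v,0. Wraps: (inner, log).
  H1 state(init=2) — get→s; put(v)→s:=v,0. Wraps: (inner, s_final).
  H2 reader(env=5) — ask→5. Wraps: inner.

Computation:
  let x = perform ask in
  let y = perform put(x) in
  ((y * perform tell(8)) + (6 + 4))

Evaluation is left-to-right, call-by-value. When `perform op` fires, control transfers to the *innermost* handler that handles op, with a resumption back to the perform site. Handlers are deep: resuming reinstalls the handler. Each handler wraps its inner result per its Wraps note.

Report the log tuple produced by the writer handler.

Answer: (8)

Evaluation trace:
ask @ H2 ⇒ 5
put(5) @ H1 ⇒ s:=5
tell(8) @ H0 ⇒ log+=8
H0 returns (10, (8))
H1 returns ((10, (8)), 5)
H2 returns ((10, (8)), 5)
= ((10, (8)), 5)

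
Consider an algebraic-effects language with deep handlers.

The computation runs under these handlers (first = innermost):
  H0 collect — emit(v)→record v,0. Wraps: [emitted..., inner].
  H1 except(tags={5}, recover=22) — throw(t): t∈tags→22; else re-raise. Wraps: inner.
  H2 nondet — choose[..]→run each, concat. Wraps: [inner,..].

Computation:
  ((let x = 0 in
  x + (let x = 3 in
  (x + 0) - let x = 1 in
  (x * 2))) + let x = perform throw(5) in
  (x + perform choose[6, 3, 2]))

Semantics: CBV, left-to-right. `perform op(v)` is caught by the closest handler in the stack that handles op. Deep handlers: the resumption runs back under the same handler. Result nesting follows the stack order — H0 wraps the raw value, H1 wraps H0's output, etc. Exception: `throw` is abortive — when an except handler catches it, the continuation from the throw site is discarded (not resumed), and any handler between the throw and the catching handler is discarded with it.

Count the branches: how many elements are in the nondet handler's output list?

Evaluation trace:
throw(5) @ H1 caught ⇒ 22
H2 returns [22]
= [22]

Answer: 1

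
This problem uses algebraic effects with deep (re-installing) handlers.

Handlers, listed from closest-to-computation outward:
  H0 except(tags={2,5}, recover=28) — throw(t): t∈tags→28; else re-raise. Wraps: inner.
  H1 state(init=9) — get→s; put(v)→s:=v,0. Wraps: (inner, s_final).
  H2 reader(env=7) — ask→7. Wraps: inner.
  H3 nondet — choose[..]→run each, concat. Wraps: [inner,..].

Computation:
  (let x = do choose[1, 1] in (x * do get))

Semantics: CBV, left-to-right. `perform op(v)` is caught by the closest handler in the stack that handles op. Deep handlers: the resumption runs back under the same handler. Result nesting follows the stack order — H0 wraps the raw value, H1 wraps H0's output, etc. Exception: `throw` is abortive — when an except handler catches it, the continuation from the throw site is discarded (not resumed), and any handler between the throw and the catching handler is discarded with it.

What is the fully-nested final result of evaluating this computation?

Answer: [(9, 9), (9, 9)]

Working:
choose[1, 1] @ H3
  branch[0] choose=1:
    get @ H1 ⇒ 9
    H0 returns 9
    H1 returns (9, 9)
    H2 returns (9, 9)
    H3 returns [(9, 9)]
  branch[1] choose=1:
    get @ H1 ⇒ 9
    H0 returns 9
    H1 returns (9, 9)
    H2 returns (9, 9)
    H3 returns [(9, 9)]
= [(9, 9), (9, 9)]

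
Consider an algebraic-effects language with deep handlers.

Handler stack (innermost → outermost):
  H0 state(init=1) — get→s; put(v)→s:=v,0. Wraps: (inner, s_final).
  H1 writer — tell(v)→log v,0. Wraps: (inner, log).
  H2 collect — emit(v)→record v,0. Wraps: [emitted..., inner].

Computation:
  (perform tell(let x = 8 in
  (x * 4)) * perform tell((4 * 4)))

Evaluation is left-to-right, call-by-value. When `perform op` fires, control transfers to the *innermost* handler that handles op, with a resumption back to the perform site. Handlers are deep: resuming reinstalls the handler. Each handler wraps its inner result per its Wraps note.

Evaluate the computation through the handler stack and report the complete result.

Answer: [((0, 1), (32, 16))]

Step-by-step:
tell(32) @ H1 ⇒ log+=32
tell(16) @ H1 ⇒ log+=16
H0 returns (0, 1)
H1 returns ((0, 1), (32, 16))
H2 returns [((0, 1), (32, 16))]
= [((0, 1), (32, 16))]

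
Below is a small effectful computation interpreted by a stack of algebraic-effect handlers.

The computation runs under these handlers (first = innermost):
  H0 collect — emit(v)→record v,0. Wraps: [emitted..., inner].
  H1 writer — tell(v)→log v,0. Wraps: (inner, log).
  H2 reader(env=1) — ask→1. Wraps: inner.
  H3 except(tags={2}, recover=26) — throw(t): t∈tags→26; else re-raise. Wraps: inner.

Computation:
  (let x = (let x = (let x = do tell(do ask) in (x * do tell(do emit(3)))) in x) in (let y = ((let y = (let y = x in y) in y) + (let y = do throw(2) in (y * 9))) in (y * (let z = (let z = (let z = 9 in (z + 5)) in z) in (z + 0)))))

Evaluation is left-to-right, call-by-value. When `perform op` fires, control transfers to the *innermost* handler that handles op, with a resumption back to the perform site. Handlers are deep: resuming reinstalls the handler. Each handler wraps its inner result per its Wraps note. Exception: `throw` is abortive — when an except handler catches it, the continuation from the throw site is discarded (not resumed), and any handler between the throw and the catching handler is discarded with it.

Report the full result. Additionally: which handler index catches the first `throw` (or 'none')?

Answer: 26 ; first throw caught by: H3

Working:
ask @ H2 ⇒ 1
tell(1) @ H1 ⇒ log+=1
emit(3) @ H0 ⇒ out+=3
tell(0) @ H1 ⇒ log+=0
throw(2) @ H3 caught ⇒ 26
= 26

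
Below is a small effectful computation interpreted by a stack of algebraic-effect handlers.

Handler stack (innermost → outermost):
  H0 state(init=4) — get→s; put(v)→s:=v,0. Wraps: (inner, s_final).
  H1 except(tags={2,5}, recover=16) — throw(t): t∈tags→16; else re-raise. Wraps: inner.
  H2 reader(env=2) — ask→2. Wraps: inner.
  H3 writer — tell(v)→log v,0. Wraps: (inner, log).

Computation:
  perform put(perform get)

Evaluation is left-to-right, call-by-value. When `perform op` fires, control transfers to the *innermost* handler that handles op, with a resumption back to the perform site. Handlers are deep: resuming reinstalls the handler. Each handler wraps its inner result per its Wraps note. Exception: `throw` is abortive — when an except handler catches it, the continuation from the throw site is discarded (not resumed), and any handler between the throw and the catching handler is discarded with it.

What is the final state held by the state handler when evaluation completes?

Working:
get @ H0 ⇒ 4
put(4) @ H0 ⇒ s:=4
H0 returns (0, 4)
H1 returns (0, 4)
H2 returns (0, 4)
H3 returns ((0, 4), ())
= ((0, 4), ())

Answer: 4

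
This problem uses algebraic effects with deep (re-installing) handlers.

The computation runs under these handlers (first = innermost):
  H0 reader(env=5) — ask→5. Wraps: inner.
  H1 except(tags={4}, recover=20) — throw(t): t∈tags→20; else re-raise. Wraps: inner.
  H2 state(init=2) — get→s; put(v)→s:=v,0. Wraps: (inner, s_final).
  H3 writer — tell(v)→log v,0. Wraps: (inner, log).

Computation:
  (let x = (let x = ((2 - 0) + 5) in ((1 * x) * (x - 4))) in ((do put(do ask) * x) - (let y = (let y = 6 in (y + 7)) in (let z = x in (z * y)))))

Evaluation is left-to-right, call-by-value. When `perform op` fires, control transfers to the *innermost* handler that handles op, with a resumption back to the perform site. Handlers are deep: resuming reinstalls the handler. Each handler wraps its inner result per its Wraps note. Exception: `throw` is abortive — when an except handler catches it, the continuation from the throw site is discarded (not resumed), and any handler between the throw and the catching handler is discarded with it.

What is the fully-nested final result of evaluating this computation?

Answer: ((-273, 5), ())

Step-by-step:
ask @ H0 ⇒ 5
put(5) @ H2 ⇒ s:=5
H0 returns -273
H1 returns -273
H2 returns (-273, 5)
H3 returns ((-273, 5), ())
= ((-273, 5), ())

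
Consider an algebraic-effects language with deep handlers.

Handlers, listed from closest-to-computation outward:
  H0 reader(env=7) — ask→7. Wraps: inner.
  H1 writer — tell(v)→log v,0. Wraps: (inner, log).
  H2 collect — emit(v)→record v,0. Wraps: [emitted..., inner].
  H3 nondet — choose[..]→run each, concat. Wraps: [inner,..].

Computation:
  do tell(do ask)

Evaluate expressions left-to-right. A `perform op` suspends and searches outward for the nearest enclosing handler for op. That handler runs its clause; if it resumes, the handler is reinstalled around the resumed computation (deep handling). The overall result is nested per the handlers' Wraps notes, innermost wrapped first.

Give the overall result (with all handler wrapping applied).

Answer: [[(0, (7))]]

Step-by-step:
ask @ H0 ⇒ 7
tell(7) @ H1 ⇒ log+=7
H0 returns 0
H1 returns (0, (7))
H2 returns [(0, (7))]
H3 returns [[(0, (7))]]
= [[(0, (7))]]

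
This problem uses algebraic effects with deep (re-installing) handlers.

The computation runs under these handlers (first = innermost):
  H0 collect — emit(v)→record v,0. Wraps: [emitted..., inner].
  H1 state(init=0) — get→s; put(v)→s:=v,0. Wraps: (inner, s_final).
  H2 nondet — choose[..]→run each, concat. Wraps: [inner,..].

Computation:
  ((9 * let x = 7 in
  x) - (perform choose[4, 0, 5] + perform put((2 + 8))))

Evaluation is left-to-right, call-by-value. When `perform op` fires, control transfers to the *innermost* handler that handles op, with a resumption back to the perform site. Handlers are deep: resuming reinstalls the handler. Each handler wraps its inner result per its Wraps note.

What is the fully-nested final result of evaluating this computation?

Answer: [([59], 10), ([63], 10), ([58], 10)]

Step-by-step:
choose[4, 0, 5] @ H2
  branch[0] choose=4:
    put(10) @ H1 ⇒ s:=10
    H0 returns [59]
    H1 returns ([59], 10)
    H2 returns [([59], 10)]
  branch[1] choose=0:
    put(10) @ H1 ⇒ s:=10
    H0 returns [63]
    H1 returns ([63], 10)
    H2 returns [([63], 10)]
  branch[2] choose=5:
    put(10) @ H1 ⇒ s:=10
    H0 returns [58]
    H1 returns ([58], 10)
    H2 returns [([58], 10)]
= [([59], 10), ([63], 10), ([58], 10)]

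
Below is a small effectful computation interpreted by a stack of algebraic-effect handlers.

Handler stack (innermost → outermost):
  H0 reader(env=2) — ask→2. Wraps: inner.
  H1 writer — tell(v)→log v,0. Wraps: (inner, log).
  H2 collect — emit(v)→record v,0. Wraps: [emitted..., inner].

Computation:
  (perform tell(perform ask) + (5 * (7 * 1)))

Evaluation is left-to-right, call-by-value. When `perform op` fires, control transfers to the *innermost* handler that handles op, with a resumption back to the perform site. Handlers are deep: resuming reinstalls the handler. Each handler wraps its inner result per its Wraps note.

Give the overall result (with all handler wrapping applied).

Answer: [(35, (2))]

Evaluation trace:
ask @ H0 ⇒ 2
tell(2) @ H1 ⇒ log+=2
H0 returns 35
H1 returns (35, (2))
H2 returns [(35, (2))]
= [(35, (2))]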